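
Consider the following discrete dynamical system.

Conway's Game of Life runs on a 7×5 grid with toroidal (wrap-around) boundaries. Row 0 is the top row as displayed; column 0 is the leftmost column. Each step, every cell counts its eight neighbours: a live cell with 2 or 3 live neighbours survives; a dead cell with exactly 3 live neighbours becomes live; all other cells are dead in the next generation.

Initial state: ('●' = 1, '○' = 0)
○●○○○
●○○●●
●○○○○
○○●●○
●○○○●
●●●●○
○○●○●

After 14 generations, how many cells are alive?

2

gen 0: ○●○○○
●○○●●
●○○○○
○○●●○
●○○○●
●●●●○
○○●○●
gen 1: ○●●○○
●●○○●
●●●○○
●●○●○
●○○○○
○○●○○
○○○○●
gen 2: ○●●●●
○○○●●
○○○●○
○○○○○
●○●○●
○○○○○
○●●●○
gen 3: ○●○○○
●○○○○
○○○●●
○○○●●
○○○○○
●○○○●
●●○○●
gen 4: ○●○○●
●○○○●
●○○●○
○○○●●
●○○●○
○●○○●
○●○○●
gen 5: ○●○●●
○●○●○
●○○●○
●○●●○
●○●●○
○●●●●
○●●●●
gen 6: ○●○○○
○●○●○
●○○●○
●○○○○
●○○○○
○○○○○
○○○○○
gen 7: ○○●○○
●●○○●
●●●○○
●●○○○
○○○○○
○○○○○
○○○○○
gen 8: ●●○○○
○○○●●
○○●○○
●○●○○
○○○○○
○○○○○
○○○○○
gen 9: ●○○○●
●●●●●
○●●○●
○●○○○
○○○○○
○○○○○
○○○○○
gen 10: ○○●○○
○○○○○
○○○○●
●●●○○
○○○○○
○○○○○
○○○○○
gen 11: ○○○○○
○○○○○
●●○○○
●●○○○
○●○○○
○○○○○
○○○○○
gen 12: ○○○○○
○○○○○
●●○○○
○○●○○
●●○○○
○○○○○
○○○○○
gen 13: ○○○○○
○○○○○
○●○○○
○○●○○
○●○○○
○○○○○
○○○○○
gen 14: ○○○○○
○○○○○
○○○○○
○●●○○
○○○○○
○○○○○
○○○○○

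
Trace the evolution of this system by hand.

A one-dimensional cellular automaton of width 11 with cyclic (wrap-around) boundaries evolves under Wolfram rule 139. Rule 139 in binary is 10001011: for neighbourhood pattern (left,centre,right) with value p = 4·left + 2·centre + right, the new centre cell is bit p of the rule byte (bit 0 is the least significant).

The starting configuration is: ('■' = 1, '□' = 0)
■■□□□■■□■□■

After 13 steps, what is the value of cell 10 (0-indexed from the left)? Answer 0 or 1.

gen 0: ■■□□□■■□■□■
gen 1: ■□□■■■□□□□■
gen 2: □□■■■□□■■■■
gen 3: □■■■□□■■■■□
gen 4: ■■■□□■■■■□□
gen 5: ■■□□■■■■□□■
gen 6: ■□□■■■■□□■■
gen 7: □□■■■■□□■■■
gen 8: □■■■■□□■■■□
gen 9: ■■■■□□■■■□□
gen 10: ■■■□□■■■□□■
gen 11: ■■□□■■■□□■■
gen 12: ■□□■■■□□■■■
gen 13: □□■■■□□■■■■

1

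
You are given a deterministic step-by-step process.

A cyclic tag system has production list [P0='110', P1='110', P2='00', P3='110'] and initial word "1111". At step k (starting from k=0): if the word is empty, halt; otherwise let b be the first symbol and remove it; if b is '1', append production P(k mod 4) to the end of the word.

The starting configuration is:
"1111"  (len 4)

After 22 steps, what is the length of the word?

0) "1111"  (len 4)
1) "111110"  (len 6)
2) "11110110"  (len 8)
3) "111011000"  (len 9)
4) "11011000110"  (len 11)
5) "1011000110110"  (len 13)
6) "011000110110110"  (len 15)
7) "11000110110110"  (len 14)
8) "1000110110110110"  (len 16)
9) "000110110110110110"  (len 18)
10) "00110110110110110"  (len 17)
11) "0110110110110110"  (len 16)
12) "110110110110110"  (len 15)
13) "10110110110110110"  (len 17)
14) "0110110110110110110"  (len 19)
15) "110110110110110110"  (len 18)
16) "10110110110110110110"  (len 20)
17) "0110110110110110110110"  (len 22)
18) "110110110110110110110"  (len 21)
19) "1011011011011011011000"  (len 22)
20) "011011011011011011000110"  (len 24)
21) "11011011011011011000110"  (len 23)
22) "1011011011011011000110110"  (len 25)

25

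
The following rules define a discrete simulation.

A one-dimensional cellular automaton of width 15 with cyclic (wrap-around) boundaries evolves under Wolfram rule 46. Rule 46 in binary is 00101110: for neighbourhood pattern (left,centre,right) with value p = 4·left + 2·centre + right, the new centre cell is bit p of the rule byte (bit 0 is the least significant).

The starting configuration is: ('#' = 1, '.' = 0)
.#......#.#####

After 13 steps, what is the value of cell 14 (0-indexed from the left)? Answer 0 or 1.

0

gen 0: .#......#.#####
gen 1: ##.....####....
gen 2: #.....##......#
gen 3: .....##......##
gen 4: ....##......##.
gen 5: ...##......##..
gen 6: ..##......##...
gen 7: .##......##....
gen 8: ##......##.....
gen 9: #......##.....#
gen 10: ......##.....##
gen 11: .....##.....##.
gen 12: ....##.....##..
gen 13: ...##.....##...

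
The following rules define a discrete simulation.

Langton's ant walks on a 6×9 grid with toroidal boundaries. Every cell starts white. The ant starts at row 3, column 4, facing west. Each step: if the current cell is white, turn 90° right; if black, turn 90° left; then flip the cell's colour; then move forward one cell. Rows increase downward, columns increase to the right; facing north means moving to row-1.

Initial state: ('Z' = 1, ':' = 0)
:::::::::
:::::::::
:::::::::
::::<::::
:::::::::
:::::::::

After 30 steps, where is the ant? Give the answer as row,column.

4,5

0) :::::::::
:::::::::
:::::::::
::::<::::
:::::::::
:::::::::
1) :::::::::
:::::::::
::::^::::
::::Z::::
:::::::::
:::::::::
2) :::::::::
:::::::::
::::Z>:::
::::Z::::
:::::::::
:::::::::
3) :::::::::
:::::::::
::::ZZ:::
::::Zv:::
:::::::::
:::::::::
4) :::::::::
:::::::::
::::ZZ:::
::::<Z:::
:::::::::
:::::::::
5) :::::::::
:::::::::
::::ZZ:::
:::::Z:::
::::v::::
:::::::::
6) :::::::::
:::::::::
::::ZZ:::
:::::Z:::
:::<Z::::
:::::::::
7) :::::::::
:::::::::
::::ZZ:::
:::^:Z:::
:::ZZ::::
:::::::::
8) :::::::::
:::::::::
::::ZZ:::
:::Z>Z:::
:::ZZ::::
:::::::::
9) :::::::::
:::::::::
::::ZZ:::
:::ZZZ:::
:::Zv::::
:::::::::
10) :::::::::
:::::::::
::::ZZ:::
:::ZZZ:::
:::Z:>:::
:::::::::
11) :::::::::
:::::::::
::::ZZ:::
:::ZZZ:::
:::Z:Z:::
:::::v:::
12) :::::::::
:::::::::
::::ZZ:::
:::ZZZ:::
:::Z:Z:::
::::<Z:::
13) :::::::::
:::::::::
::::ZZ:::
:::ZZZ:::
:::Z^Z:::
::::ZZ:::
14) :::::::::
:::::::::
::::ZZ:::
:::ZZZ:::
:::ZZ>:::
::::ZZ:::
15) :::::::::
:::::::::
::::ZZ:::
:::ZZ^:::
:::ZZ::::
::::ZZ:::
16) :::::::::
:::::::::
::::ZZ:::
:::Z<::::
:::ZZ::::
::::ZZ:::
17) :::::::::
:::::::::
::::ZZ:::
:::Z:::::
:::Zv::::
::::ZZ:::
18) :::::::::
:::::::::
::::ZZ:::
:::Z:::::
:::Z:>:::
::::ZZ:::
19) :::::::::
:::::::::
::::ZZ:::
:::Z:::::
:::Z:Z:::
::::Zv:::
20) :::::::::
:::::::::
::::ZZ:::
:::Z:::::
:::Z:Z:::
::::Z:>::
21) ::::::v::
:::::::::
::::ZZ:::
:::Z:::::
:::Z:Z:::
::::Z:Z::
22) :::::<Z::
:::::::::
::::ZZ:::
:::Z:::::
:::Z:Z:::
::::Z:Z::
23) :::::ZZ::
:::::::::
::::ZZ:::
:::Z:::::
:::Z:Z:::
::::Z^Z::
24) :::::ZZ::
:::::::::
::::ZZ:::
:::Z:::::
:::Z:Z:::
::::ZZ>::
25) :::::ZZ::
:::::::::
::::ZZ:::
:::Z:::::
:::Z:Z^::
::::ZZ:::
26) :::::ZZ::
:::::::::
::::ZZ:::
:::Z:::::
:::Z:ZZ>:
::::ZZ:::
27) :::::ZZ::
:::::::::
::::ZZ:::
:::Z:::::
:::Z:ZZZ:
::::ZZ:v:
28) :::::ZZ::
:::::::::
::::ZZ:::
:::Z:::::
:::Z:ZZZ:
::::ZZ<Z:
29) :::::ZZ::
:::::::::
::::ZZ:::
:::Z:::::
:::Z:Z^Z:
::::ZZZZ:
30) :::::ZZ::
:::::::::
::::ZZ:::
:::Z:::::
:::Z:<:Z:
::::ZZZZ:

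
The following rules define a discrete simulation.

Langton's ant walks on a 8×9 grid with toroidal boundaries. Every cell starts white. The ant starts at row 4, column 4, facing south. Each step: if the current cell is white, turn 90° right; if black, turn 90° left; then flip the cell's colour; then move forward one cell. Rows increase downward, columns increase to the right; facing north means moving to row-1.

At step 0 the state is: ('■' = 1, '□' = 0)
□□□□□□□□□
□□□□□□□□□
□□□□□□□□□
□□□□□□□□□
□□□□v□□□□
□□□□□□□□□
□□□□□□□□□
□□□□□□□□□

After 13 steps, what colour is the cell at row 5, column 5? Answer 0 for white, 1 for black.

1

k=0  □□□□□□□□□
□□□□□□□□□
□□□□□□□□□
□□□□□□□□□
□□□□v□□□□
□□□□□□□□□
□□□□□□□□□
□□□□□□□□□
k=1  □□□□□□□□□
□□□□□□□□□
□□□□□□□□□
□□□□□□□□□
□□□<■□□□□
□□□□□□□□□
□□□□□□□□□
□□□□□□□□□
k=2  □□□□□□□□□
□□□□□□□□□
□□□□□□□□□
□□□^□□□□□
□□□■■□□□□
□□□□□□□□□
□□□□□□□□□
□□□□□□□□□
k=3  □□□□□□□□□
□□□□□□□□□
□□□□□□□□□
□□□■>□□□□
□□□■■□□□□
□□□□□□□□□
□□□□□□□□□
□□□□□□□□□
k=4  □□□□□□□□□
□□□□□□□□□
□□□□□□□□□
□□□■■□□□□
□□□■v□□□□
□□□□□□□□□
□□□□□□□□□
□□□□□□□□□
k=5  □□□□□□□□□
□□□□□□□□□
□□□□□□□□□
□□□■■□□□□
□□□■□>□□□
□□□□□□□□□
□□□□□□□□□
□□□□□□□□□
k=6  □□□□□□□□□
□□□□□□□□□
□□□□□□□□□
□□□■■□□□□
□□□■□■□□□
□□□□□v□□□
□□□□□□□□□
□□□□□□□□□
k=7  □□□□□□□□□
□□□□□□□□□
□□□□□□□□□
□□□■■□□□□
□□□■□■□□□
□□□□<■□□□
□□□□□□□□□
□□□□□□□□□
k=8  □□□□□□□□□
□□□□□□□□□
□□□□□□□□□
□□□■■□□□□
□□□■^■□□□
□□□□■■□□□
□□□□□□□□□
□□□□□□□□□
k=9  □□□□□□□□□
□□□□□□□□□
□□□□□□□□□
□□□■■□□□□
□□□■■>□□□
□□□□■■□□□
□□□□□□□□□
□□□□□□□□□
k=10  □□□□□□□□□
□□□□□□□□□
□□□□□□□□□
□□□■■^□□□
□□□■■□□□□
□□□□■■□□□
□□□□□□□□□
□□□□□□□□□
k=11  □□□□□□□□□
□□□□□□□□□
□□□□□□□□□
□□□■■■>□□
□□□■■□□□□
□□□□■■□□□
□□□□□□□□□
□□□□□□□□□
k=12  □□□□□□□□□
□□□□□□□□□
□□□□□□□□□
□□□■■■■□□
□□□■■□v□□
□□□□■■□□□
□□□□□□□□□
□□□□□□□□□
k=13  □□□□□□□□□
□□□□□□□□□
□□□□□□□□□
□□□■■■■□□
□□□■■<■□□
□□□□■■□□□
□□□□□□□□□
□□□□□□□□□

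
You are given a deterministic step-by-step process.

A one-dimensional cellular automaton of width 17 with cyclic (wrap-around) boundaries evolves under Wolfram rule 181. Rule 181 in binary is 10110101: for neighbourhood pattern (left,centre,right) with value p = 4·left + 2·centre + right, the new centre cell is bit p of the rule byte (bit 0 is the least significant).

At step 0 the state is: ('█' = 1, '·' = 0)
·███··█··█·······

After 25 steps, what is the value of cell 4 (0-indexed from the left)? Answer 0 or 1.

1

t=0: ·███··█··█·······
t=1: ··█·█·██·████████
t=2: █·████··█·██████·
t=3: ██·██·█·██·████·█
t=4: █·█··███··█·██·█·
t=5: ████··█·█·██··███
t=6: ███·█·████··█··██
t=7: ██·███·██·█·██··█
t=8: █·█·█·█··███··█··
t=9: ████████··█·█·██·
t=10: ·██████·█·████··█
t=11: █·████·███·██·█·█
t=12: ·█·██·█·█·█··███·
t=13: ·██··███████··█·█
t=14: █··█··█████·█·███
t=15: ·█·██··███·███·██
t=16: ███··█··█·█·█·█··
t=17: ·█·█·██·████████·
t=18: ·████··█·██████·█
t=19: █·██·█·██·████·██
t=20: ·█··███··█·██·█·█
t=21: ███··█·█·██··████
t=22: ██·█·████··█··███
t=23: █·███·██·█·██··██
t=24: ·█·█·█··███··█··█
t=25: ███████··█·█·██·█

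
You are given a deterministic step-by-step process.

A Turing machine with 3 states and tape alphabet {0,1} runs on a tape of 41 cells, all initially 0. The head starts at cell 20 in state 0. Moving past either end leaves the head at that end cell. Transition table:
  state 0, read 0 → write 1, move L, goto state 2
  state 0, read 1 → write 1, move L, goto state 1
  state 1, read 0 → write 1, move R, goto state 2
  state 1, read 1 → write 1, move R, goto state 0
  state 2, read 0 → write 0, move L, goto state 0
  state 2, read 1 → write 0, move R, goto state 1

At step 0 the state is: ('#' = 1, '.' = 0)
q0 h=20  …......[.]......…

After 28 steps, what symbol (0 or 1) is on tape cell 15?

gen 0: q0 h=20  …......[.]......…
gen 1: q2 h=19  …......[.]#.....…
gen 2: q0 h=18  …......[.].#....…
gen 3: q2 h=17  …......[.]#.#...…
gen 4: q0 h=16  …......[.].#.#..…
gen 5: q2 h=15  …......[.]#.#.#.…
gen 6: q0 h=14  …......[.].#.#.#…
gen 7: q2 h=13  …......[.]#.#.#.…
gen 8: q0 h=12  …......[.].#.#.#…
gen 9: q2 h=11  …......[.]#.#.#.…
gen 10: q0 h=10  …......[.].#.#.#…
gen 11: q2 h= 9  …......[.]#.#.#.…
gen 12: q0 h= 8  …......[.].#.#.#…
gen 13: q2 h= 7  …......[.]#.#.#.…
gen 14: q0 h= 6  |......[.].#.#.#…
gen 15: q2 h= 5  |.....[.]#.#.#.…
gen 16: q0 h= 4  |....[.].#.#.#…
gen 17: q2 h= 3  |...[.]#.#.#.…
gen 18: q0 h= 2  |..[.].#.#.#…
gen 19: q2 h= 1  |.[.]#.#.#.…
gen 20: q0 h= 0  |[.].#.#.#…
gen 21: q2 h= 0  |[#].#.#.#…
gen 22: q1 h= 1  |.[.]#.#.#.…
gen 23: q2 h= 2  |.#[#].#.#.#…
gen 24: q1 h= 3  |.#.[.]#.#.#.…
gen 25: q2 h= 4  |.#.#[#].#.#.#…
gen 26: q1 h= 5  |.#.#.[.]#.#.#.…
gen 27: q2 h= 6  |.#.#.#[#].#.#.#…
gen 28: q1 h= 7  …#.#.#.[.]#.#.#.…

0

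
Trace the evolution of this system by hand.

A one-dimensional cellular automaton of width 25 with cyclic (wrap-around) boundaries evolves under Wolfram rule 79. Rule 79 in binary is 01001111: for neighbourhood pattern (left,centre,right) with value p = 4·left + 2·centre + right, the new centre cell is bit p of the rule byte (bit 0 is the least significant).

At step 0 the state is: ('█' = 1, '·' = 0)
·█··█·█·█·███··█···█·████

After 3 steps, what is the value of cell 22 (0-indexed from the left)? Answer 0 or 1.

0) ·█··█·█·█·███··█···█·████
1) ·█·██·█·█·█·█·██·███·█··█
2) ·█·██·█·█·█·█·██·█·█·█·██
3) ·█·██·█·█·█·█·██·█·█·█·██

0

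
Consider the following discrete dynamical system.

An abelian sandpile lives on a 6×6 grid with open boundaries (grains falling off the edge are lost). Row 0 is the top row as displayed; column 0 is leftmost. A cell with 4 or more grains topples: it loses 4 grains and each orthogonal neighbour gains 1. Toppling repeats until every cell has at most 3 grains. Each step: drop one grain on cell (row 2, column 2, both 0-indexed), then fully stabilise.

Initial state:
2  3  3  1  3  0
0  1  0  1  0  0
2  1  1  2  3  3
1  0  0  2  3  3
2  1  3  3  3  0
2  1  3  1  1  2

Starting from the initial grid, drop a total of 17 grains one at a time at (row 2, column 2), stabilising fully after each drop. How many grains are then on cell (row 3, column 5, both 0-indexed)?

[0] 2  3  3  1  3  0
0  1  0  1  0  0
2  1  1  2  3  3
1  0  0  2  3  3
2  1  3  3  3  0
2  1  3  1  1  2
[1] 2  3  3  1  3  0
0  1  0  1  0  0
2  1  2  2  3  3
1  0  0  2  3  3
2  1  3  3  3  0
2  1  3  1  1  2
[2] 2  3  3  1  3  0
0  1  0  1  0  0
2  1  3  2  3  3
1  0  0  2  3  3
2  1  3  3  3  0
2  1  3  1  1  2
[3] 2  3  3  1  3  0
0  1  1  1  0  0
2  2  0  3  3  3
1  0  1  2  3  3
2  1  3  3  3  0
2  1  3  1  1  2
[4] 2  3  3  1  3  0
0  1  1  1  0  0
2  2  1  3  3  3
1  0  1  2  3  3
2  1  3  3  3  0
2  1  3  1  1  2
[5] 2  3  3  1  3  0
0  1  1  1  0  0
2  2  2  3  3  3
1  0  1  2  3  3
2  1  3  3  3  0
2  1  3  1  1  2
[6] 2  3  3  1  3  0
0  1  1  1  0  0
2  2  3  3  3  3
1  0  1  2  3  3
2  1  3  3  3  0
2  1  3  1  1  2
[7] 2  3  3  1  3  0
0  1  2  2  1  1
2  3  2  2  2  1
1  1  0  2  3  1
2  2  2  2  1  2
2  2  0  3  2  2
[8] 2  3  3  1  3  0
0  1  2  2  1  1
2  3  3  2  2  1
1  1  0  2  3  1
2  2  2  2  1  2
2  2  0  3  2  2
[9] 2  3  3  1  3  0
0  2  3  2  1  1
3  0  1  3  2  1
1  2  1  2  3  1
2  2  2  2  1  2
2  2  0  3  2  2
[10] 2  3  3  1  3  0
0  2  3  2  1  1
3  0  2  3  2  1
1  2  1  2  3  1
2  2  2  2  1  2
2  2  0  3  2  2
[11] 2  3  3  1  3  0
0  2  3  2  1  1
3  0  3  3  2  1
1  2  1  2  3  1
2  2  2  2  1  2
2  2  0  3  2  2
[12] 3  1  1  3  3  0
1  0  3  0  2  1
3  2  2  1  3  1
1  2  2  3  3  1
2  2  2  2  1  2
2  2  0  3  2  2
[13] 3  1  1  3  3  0
1  0  3  0  2  1
3  2  3  1  3  1
1  2  2  3  3  1
2  2  2  2  1  2
2  2  0  3  2  2
[14] 3  1  2  3  3  0
1  1  0  1  2  1
3  3  1  2  3  1
1  2  3  3  3  1
2  2  2  2  1  2
2  2  0  3  2  2
[15] 3  1  2  3  3  0
1  1  0  1  2  1
3  3  2  2  3  1
1  2  3  3  3  1
2  2  2  2  1  2
2  2  0  3  2  2
[16] 3  1  2  3  3  0
1  1  0  1  2  1
3  3  3  2  3  1
1  2  3  3  3  1
2  2  2  2  1  2
2  2  0  3  2  2
[17] 3  1  2  3  3  0
2  2  1  2  3  1
0  2  3  1  1  2
3  0  2  2  1  2
2  3  3  3  2  2
2  2  0  3  2  2

2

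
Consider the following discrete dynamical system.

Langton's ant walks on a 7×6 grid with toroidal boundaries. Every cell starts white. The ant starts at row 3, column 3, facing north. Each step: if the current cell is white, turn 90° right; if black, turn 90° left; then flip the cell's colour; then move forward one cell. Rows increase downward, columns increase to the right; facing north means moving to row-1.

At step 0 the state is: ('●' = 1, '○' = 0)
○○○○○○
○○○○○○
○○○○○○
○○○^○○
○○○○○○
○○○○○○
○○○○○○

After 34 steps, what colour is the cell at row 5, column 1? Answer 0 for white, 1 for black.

0

gen 0: ○○○○○○
○○○○○○
○○○○○○
○○○^○○
○○○○○○
○○○○○○
○○○○○○
gen 1: ○○○○○○
○○○○○○
○○○○○○
○○○●>○
○○○○○○
○○○○○○
○○○○○○
gen 2: ○○○○○○
○○○○○○
○○○○○○
○○○●●○
○○○○v○
○○○○○○
○○○○○○
gen 3: ○○○○○○
○○○○○○
○○○○○○
○○○●●○
○○○<●○
○○○○○○
○○○○○○
gen 4: ○○○○○○
○○○○○○
○○○○○○
○○○^●○
○○○●●○
○○○○○○
○○○○○○
gen 5: ○○○○○○
○○○○○○
○○○○○○
○○<○●○
○○○●●○
○○○○○○
○○○○○○
gen 6: ○○○○○○
○○○○○○
○○^○○○
○○●○●○
○○○●●○
○○○○○○
○○○○○○
gen 7: ○○○○○○
○○○○○○
○○●>○○
○○●○●○
○○○●●○
○○○○○○
○○○○○○
gen 8: ○○○○○○
○○○○○○
○○●●○○
○○●v●○
○○○●●○
○○○○○○
○○○○○○
gen 9: ○○○○○○
○○○○○○
○○●●○○
○○<●●○
○○○●●○
○○○○○○
○○○○○○
gen 10: ○○○○○○
○○○○○○
○○●●○○
○○○●●○
○○v●●○
○○○○○○
○○○○○○
gen 11: ○○○○○○
○○○○○○
○○●●○○
○○○●●○
○<●●●○
○○○○○○
○○○○○○
gen 12: ○○○○○○
○○○○○○
○○●●○○
○^○●●○
○●●●●○
○○○○○○
○○○○○○
gen 13: ○○○○○○
○○○○○○
○○●●○○
○●>●●○
○●●●●○
○○○○○○
○○○○○○
gen 14: ○○○○○○
○○○○○○
○○●●○○
○●●●●○
○●v●●○
○○○○○○
○○○○○○
gen 15: ○○○○○○
○○○○○○
○○●●○○
○●●●●○
○●○>●○
○○○○○○
○○○○○○
gen 16: ○○○○○○
○○○○○○
○○●●○○
○●●^●○
○●○○●○
○○○○○○
○○○○○○
gen 17: ○○○○○○
○○○○○○
○○●●○○
○●<○●○
○●○○●○
○○○○○○
○○○○○○
gen 18: ○○○○○○
○○○○○○
○○●●○○
○●○○●○
○●v○●○
○○○○○○
○○○○○○
gen 19: ○○○○○○
○○○○○○
○○●●○○
○●○○●○
○<●○●○
○○○○○○
○○○○○○
gen 20: ○○○○○○
○○○○○○
○○●●○○
○●○○●○
○○●○●○
○v○○○○
○○○○○○
gen 21: ○○○○○○
○○○○○○
○○●●○○
○●○○●○
○○●○●○
<●○○○○
○○○○○○
gen 22: ○○○○○○
○○○○○○
○○●●○○
○●○○●○
^○●○●○
●●○○○○
○○○○○○
gen 23: ○○○○○○
○○○○○○
○○●●○○
○●○○●○
●>●○●○
●●○○○○
○○○○○○
gen 24: ○○○○○○
○○○○○○
○○●●○○
○●○○●○
●●●○●○
●v○○○○
○○○○○○
gen 25: ○○○○○○
○○○○○○
○○●●○○
○●○○●○
●●●○●○
●○>○○○
○○○○○○
gen 26: ○○○○○○
○○○○○○
○○●●○○
○●○○●○
●●●○●○
●○●○○○
○○v○○○
gen 27: ○○○○○○
○○○○○○
○○●●○○
○●○○●○
●●●○●○
●○●○○○
○<●○○○
gen 28: ○○○○○○
○○○○○○
○○●●○○
○●○○●○
●●●○●○
●^●○○○
○●●○○○
gen 29: ○○○○○○
○○○○○○
○○●●○○
○●○○●○
●●●○●○
●●>○○○
○●●○○○
gen 30: ○○○○○○
○○○○○○
○○●●○○
○●○○●○
●●^○●○
●●○○○○
○●●○○○
gen 31: ○○○○○○
○○○○○○
○○●●○○
○●○○●○
●<○○●○
●●○○○○
○●●○○○
gen 32: ○○○○○○
○○○○○○
○○●●○○
○●○○●○
●○○○●○
●v○○○○
○●●○○○
gen 33: ○○○○○○
○○○○○○
○○●●○○
○●○○●○
●○○○●○
●○>○○○
○●●○○○
gen 34: ○○○○○○
○○○○○○
○○●●○○
○●○○●○
●○○○●○
●○●○○○
○●v○○○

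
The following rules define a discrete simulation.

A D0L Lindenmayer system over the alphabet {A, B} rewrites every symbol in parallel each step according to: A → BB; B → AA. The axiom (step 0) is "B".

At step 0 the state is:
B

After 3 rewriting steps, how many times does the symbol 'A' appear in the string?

t=0: B
t=1: AA
t=2: BBBB
t=3: AAAAAAAA

8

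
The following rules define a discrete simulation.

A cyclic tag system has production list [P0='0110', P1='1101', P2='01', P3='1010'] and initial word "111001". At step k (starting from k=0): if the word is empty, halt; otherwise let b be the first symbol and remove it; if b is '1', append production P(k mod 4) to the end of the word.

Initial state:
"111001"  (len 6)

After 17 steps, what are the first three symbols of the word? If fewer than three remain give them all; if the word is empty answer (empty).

101

t=0: "111001"  (len 6)
t=1: "110010110"  (len 9)
t=2: "100101101101"  (len 12)
t=3: "0010110110101"  (len 13)
t=4: "010110110101"  (len 12)
t=5: "10110110101"  (len 11)
t=6: "01101101011101"  (len 14)
t=7: "1101101011101"  (len 13)
t=8: "1011010111011010"  (len 16)
t=9: "0110101110110100110"  (len 19)
t=10: "110101110110100110"  (len 18)
t=11: "1010111011010011001"  (len 19)
t=12: "0101110110100110011010"  (len 22)
t=13: "101110110100110011010"  (len 21)
t=14: "011101101001100110101101"  (len 24)
t=15: "11101101001100110101101"  (len 23)
t=16: "11011010011001101011011010"  (len 26)
t=17: "10110100110011010110110100110"  (len 29)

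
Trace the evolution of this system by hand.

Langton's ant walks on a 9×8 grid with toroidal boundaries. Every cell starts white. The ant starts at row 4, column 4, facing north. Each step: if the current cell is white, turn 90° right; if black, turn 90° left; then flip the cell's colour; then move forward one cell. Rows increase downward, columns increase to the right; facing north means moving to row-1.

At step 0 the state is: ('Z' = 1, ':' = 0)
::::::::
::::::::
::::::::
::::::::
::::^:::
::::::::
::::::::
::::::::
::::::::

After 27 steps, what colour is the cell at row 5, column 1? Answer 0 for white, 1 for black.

t=0: ::::::::
::::::::
::::::::
::::::::
::::^:::
::::::::
::::::::
::::::::
::::::::
t=1: ::::::::
::::::::
::::::::
::::::::
::::Z>::
::::::::
::::::::
::::::::
::::::::
t=2: ::::::::
::::::::
::::::::
::::::::
::::ZZ::
:::::v::
::::::::
::::::::
::::::::
t=3: ::::::::
::::::::
::::::::
::::::::
::::ZZ::
::::<Z::
::::::::
::::::::
::::::::
t=4: ::::::::
::::::::
::::::::
::::::::
::::^Z::
::::ZZ::
::::::::
::::::::
::::::::
t=5: ::::::::
::::::::
::::::::
::::::::
:::<:Z::
::::ZZ::
::::::::
::::::::
::::::::
t=6: ::::::::
::::::::
::::::::
:::^::::
:::Z:Z::
::::ZZ::
::::::::
::::::::
::::::::
t=7: ::::::::
::::::::
::::::::
:::Z>:::
:::Z:Z::
::::ZZ::
::::::::
::::::::
::::::::
t=8: ::::::::
::::::::
::::::::
:::ZZ:::
:::ZvZ::
::::ZZ::
::::::::
::::::::
::::::::
t=9: ::::::::
::::::::
::::::::
:::ZZ:::
:::<ZZ::
::::ZZ::
::::::::
::::::::
::::::::
t=10: ::::::::
::::::::
::::::::
:::ZZ:::
::::ZZ::
:::vZZ::
::::::::
::::::::
::::::::
t=11: ::::::::
::::::::
::::::::
:::ZZ:::
::::ZZ::
::<ZZZ::
::::::::
::::::::
::::::::
t=12: ::::::::
::::::::
::::::::
:::ZZ:::
::^:ZZ::
::ZZZZ::
::::::::
::::::::
::::::::
t=13: ::::::::
::::::::
::::::::
:::ZZ:::
::Z>ZZ::
::ZZZZ::
::::::::
::::::::
::::::::
t=14: ::::::::
::::::::
::::::::
:::ZZ:::
::ZZZZ::
::ZvZZ::
::::::::
::::::::
::::::::
t=15: ::::::::
::::::::
::::::::
:::ZZ:::
::ZZZZ::
::Z:>Z::
::::::::
::::::::
::::::::
t=16: ::::::::
::::::::
::::::::
:::ZZ:::
::ZZ^Z::
::Z::Z::
::::::::
::::::::
::::::::
t=17: ::::::::
::::::::
::::::::
:::ZZ:::
::Z<:Z::
::Z::Z::
::::::::
::::::::
::::::::
t=18: ::::::::
::::::::
::::::::
:::ZZ:::
::Z::Z::
::Zv:Z::
::::::::
::::::::
::::::::
t=19: ::::::::
::::::::
::::::::
:::ZZ:::
::Z::Z::
::<Z:Z::
::::::::
::::::::
::::::::
t=20: ::::::::
::::::::
::::::::
:::ZZ:::
::Z::Z::
:::Z:Z::
::v:::::
::::::::
::::::::
t=21: ::::::::
::::::::
::::::::
:::ZZ:::
::Z::Z::
:::Z:Z::
:<Z:::::
::::::::
::::::::
t=22: ::::::::
::::::::
::::::::
:::ZZ:::
::Z::Z::
:^:Z:Z::
:ZZ:::::
::::::::
::::::::
t=23: ::::::::
::::::::
::::::::
:::ZZ:::
::Z::Z::
:Z>Z:Z::
:ZZ:::::
::::::::
::::::::
t=24: ::::::::
::::::::
::::::::
:::ZZ:::
::Z::Z::
:ZZZ:Z::
:Zv:::::
::::::::
::::::::
t=25: ::::::::
::::::::
::::::::
:::ZZ:::
::Z::Z::
:ZZZ:Z::
:Z:>::::
::::::::
::::::::
t=26: ::::::::
::::::::
::::::::
:::ZZ:::
::Z::Z::
:ZZZ:Z::
:Z:Z::::
:::v::::
::::::::
t=27: ::::::::
::::::::
::::::::
:::ZZ:::
::Z::Z::
:ZZZ:Z::
:Z:Z::::
::<Z::::
::::::::

1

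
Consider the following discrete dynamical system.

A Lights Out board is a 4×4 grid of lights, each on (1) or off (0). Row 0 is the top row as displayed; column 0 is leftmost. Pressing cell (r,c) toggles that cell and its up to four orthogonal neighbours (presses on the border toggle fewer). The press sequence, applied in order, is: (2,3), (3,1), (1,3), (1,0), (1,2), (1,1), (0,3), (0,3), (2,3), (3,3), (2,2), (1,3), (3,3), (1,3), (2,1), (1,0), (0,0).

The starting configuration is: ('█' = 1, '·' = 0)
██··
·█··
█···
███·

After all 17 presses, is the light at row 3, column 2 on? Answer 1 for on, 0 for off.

0) ██··
·█··
█···
███·
1) ██··
·█·█
█·██
████
2) ██··
·█·█
████
···█
3) ██·█
·██·
███·
···█
4) ·█·█
█·█·
·██·
···█
5) ·███
██·█
·█··
···█
6) ··██
··██
····
···█
7) ····
··█·
····
···█
8) ··██
··██
····
···█
9) ··██
··█·
··██
····
10) ··██
··█·
··█·
··██
11) ··██
····
·█·█
···█
12) ··█·
··██
·█··
···█
13) ··█·
··██
·█·█
··█·
14) ··██
····
·█··
··█·
15) ··██
·█··
█·█·
·██·
16) █·██
█···
··█·
·██·
17) ·███
····
··█·
·██·

1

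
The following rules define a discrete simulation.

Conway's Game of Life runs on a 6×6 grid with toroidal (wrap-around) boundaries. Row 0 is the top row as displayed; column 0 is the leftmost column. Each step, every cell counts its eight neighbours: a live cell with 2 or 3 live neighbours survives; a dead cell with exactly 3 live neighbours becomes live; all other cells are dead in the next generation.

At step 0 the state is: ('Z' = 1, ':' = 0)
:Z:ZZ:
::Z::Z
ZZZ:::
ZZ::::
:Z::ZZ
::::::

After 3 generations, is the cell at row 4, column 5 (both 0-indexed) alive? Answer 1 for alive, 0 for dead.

0

k=0  :Z:ZZ:
::Z::Z
ZZZ:::
ZZ::::
:Z::ZZ
::::::
k=1  ::ZZZ:
::::ZZ
::Z::Z
::::::
:Z:::Z
Z:ZZ:Z
k=2  ZZZ:::
::Z::Z
::::ZZ
Z:::::
:ZZ:ZZ
Z::::Z
k=3  ::Z:::
::ZZZZ
Z:::ZZ
ZZ:Z::
:Z::Z:
:::ZZ:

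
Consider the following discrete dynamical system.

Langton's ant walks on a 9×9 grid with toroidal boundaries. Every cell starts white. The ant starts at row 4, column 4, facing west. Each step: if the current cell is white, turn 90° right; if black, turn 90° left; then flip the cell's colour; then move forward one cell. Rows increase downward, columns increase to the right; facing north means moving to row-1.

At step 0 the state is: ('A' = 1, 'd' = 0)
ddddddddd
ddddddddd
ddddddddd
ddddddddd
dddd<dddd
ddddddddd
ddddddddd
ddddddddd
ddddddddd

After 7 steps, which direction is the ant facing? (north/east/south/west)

north

[0] ddddddddd
ddddddddd
ddddddddd
ddddddddd
dddd<dddd
ddddddddd
ddddddddd
ddddddddd
ddddddddd
[1] ddddddddd
ddddddddd
ddddddddd
dddd^dddd
ddddAdddd
ddddddddd
ddddddddd
ddddddddd
ddddddddd
[2] ddddddddd
ddddddddd
ddddddddd
ddddA>ddd
ddddAdddd
ddddddddd
ddddddddd
ddddddddd
ddddddddd
[3] ddddddddd
ddddddddd
ddddddddd
ddddAAddd
ddddAvddd
ddddddddd
ddddddddd
ddddddddd
ddddddddd
[4] ddddddddd
ddddddddd
ddddddddd
ddddAAddd
dddd<Addd
ddddddddd
ddddddddd
ddddddddd
ddddddddd
[5] ddddddddd
ddddddddd
ddddddddd
ddddAAddd
dddddAddd
ddddvdddd
ddddddddd
ddddddddd
ddddddddd
[6] ddddddddd
ddddddddd
ddddddddd
ddddAAddd
dddddAddd
ddd<Adddd
ddddddddd
ddddddddd
ddddddddd
[7] ddddddddd
ddddddddd
ddddddddd
ddddAAddd
ddd^dAddd
dddAAdddd
ddddddddd
ddddddddd
ddddddddd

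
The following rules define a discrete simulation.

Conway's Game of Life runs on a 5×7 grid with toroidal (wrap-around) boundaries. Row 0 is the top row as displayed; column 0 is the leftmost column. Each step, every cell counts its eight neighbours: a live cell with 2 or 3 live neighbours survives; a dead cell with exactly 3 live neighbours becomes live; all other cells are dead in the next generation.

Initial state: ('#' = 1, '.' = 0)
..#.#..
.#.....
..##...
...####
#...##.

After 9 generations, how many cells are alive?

gen 0: ..#.#..
.#.....
..##...
...####
#...##.
gen 1: .#.###.
.#.....
..##.#.
..#...#
.......
gen 2: ..#.#..
.#...#.
.###...
..##...
..####.
gen 3: .##....
.#..#..
.#.##..
.......
.#...#.
gen 4: ###....
##..#..
..###..
..#.#..
.##....
gen 5: ...#...
#...#..
..#.##.
....#..
#......
gen 6: .......
....##.
....##.
...###.
.......
gen 7: .......
....##.
......#
...#.#.
....#..
gen 8: ....##.
.....#.
......#
....##.
....#..
gen 9: ....##.
....###
....#.#
....##.
...#...

10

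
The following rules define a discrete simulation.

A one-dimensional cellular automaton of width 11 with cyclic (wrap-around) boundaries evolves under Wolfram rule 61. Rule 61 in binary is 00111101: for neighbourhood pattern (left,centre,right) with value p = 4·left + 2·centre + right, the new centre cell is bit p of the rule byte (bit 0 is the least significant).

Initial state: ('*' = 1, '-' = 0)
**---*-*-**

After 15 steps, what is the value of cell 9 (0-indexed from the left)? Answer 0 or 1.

[0] **---*-*-**
[1] --**-*****-
[2] *-*-**----*
[3] -****-***-*
[4] **---**--**
[5] --**-*-*-*-
[6] *-*-*******
[7] -****------
[8] -*---******
[9] ****-*-----
[10] *---******-
[11] ***-*-----*
[12] ---******-*
[13] **-*-----**
[14] --******-*-
[15] *-*-----***

1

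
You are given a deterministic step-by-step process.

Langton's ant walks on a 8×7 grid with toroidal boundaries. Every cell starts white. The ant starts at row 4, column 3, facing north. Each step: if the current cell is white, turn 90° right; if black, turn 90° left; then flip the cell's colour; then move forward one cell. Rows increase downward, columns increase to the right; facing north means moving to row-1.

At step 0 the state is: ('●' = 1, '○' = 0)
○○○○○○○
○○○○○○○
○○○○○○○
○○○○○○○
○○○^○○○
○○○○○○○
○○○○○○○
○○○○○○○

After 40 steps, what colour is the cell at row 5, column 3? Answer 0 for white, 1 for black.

0

t=0: ○○○○○○○
○○○○○○○
○○○○○○○
○○○○○○○
○○○^○○○
○○○○○○○
○○○○○○○
○○○○○○○
t=1: ○○○○○○○
○○○○○○○
○○○○○○○
○○○○○○○
○○○●>○○
○○○○○○○
○○○○○○○
○○○○○○○
t=2: ○○○○○○○
○○○○○○○
○○○○○○○
○○○○○○○
○○○●●○○
○○○○v○○
○○○○○○○
○○○○○○○
t=3: ○○○○○○○
○○○○○○○
○○○○○○○
○○○○○○○
○○○●●○○
○○○<●○○
○○○○○○○
○○○○○○○
t=4: ○○○○○○○
○○○○○○○
○○○○○○○
○○○○○○○
○○○^●○○
○○○●●○○
○○○○○○○
○○○○○○○
t=5: ○○○○○○○
○○○○○○○
○○○○○○○
○○○○○○○
○○<○●○○
○○○●●○○
○○○○○○○
○○○○○○○
t=6: ○○○○○○○
○○○○○○○
○○○○○○○
○○^○○○○
○○●○●○○
○○○●●○○
○○○○○○○
○○○○○○○
t=7: ○○○○○○○
○○○○○○○
○○○○○○○
○○●>○○○
○○●○●○○
○○○●●○○
○○○○○○○
○○○○○○○
t=8: ○○○○○○○
○○○○○○○
○○○○○○○
○○●●○○○
○○●v●○○
○○○●●○○
○○○○○○○
○○○○○○○
t=9: ○○○○○○○
○○○○○○○
○○○○○○○
○○●●○○○
○○<●●○○
○○○●●○○
○○○○○○○
○○○○○○○
t=10: ○○○○○○○
○○○○○○○
○○○○○○○
○○●●○○○
○○○●●○○
○○v●●○○
○○○○○○○
○○○○○○○
t=11: ○○○○○○○
○○○○○○○
○○○○○○○
○○●●○○○
○○○●●○○
○<●●●○○
○○○○○○○
○○○○○○○
t=12: ○○○○○○○
○○○○○○○
○○○○○○○
○○●●○○○
○^○●●○○
○●●●●○○
○○○○○○○
○○○○○○○
t=13: ○○○○○○○
○○○○○○○
○○○○○○○
○○●●○○○
○●>●●○○
○●●●●○○
○○○○○○○
○○○○○○○
t=14: ○○○○○○○
○○○○○○○
○○○○○○○
○○●●○○○
○●●●●○○
○●v●●○○
○○○○○○○
○○○○○○○
t=15: ○○○○○○○
○○○○○○○
○○○○○○○
○○●●○○○
○●●●●○○
○●○>●○○
○○○○○○○
○○○○○○○
t=16: ○○○○○○○
○○○○○○○
○○○○○○○
○○●●○○○
○●●^●○○
○●○○●○○
○○○○○○○
○○○○○○○
t=17: ○○○○○○○
○○○○○○○
○○○○○○○
○○●●○○○
○●<○●○○
○●○○●○○
○○○○○○○
○○○○○○○
t=18: ○○○○○○○
○○○○○○○
○○○○○○○
○○●●○○○
○●○○●○○
○●v○●○○
○○○○○○○
○○○○○○○
t=19: ○○○○○○○
○○○○○○○
○○○○○○○
○○●●○○○
○●○○●○○
○<●○●○○
○○○○○○○
○○○○○○○
t=20: ○○○○○○○
○○○○○○○
○○○○○○○
○○●●○○○
○●○○●○○
○○●○●○○
○v○○○○○
○○○○○○○
t=21: ○○○○○○○
○○○○○○○
○○○○○○○
○○●●○○○
○●○○●○○
○○●○●○○
<●○○○○○
○○○○○○○
t=22: ○○○○○○○
○○○○○○○
○○○○○○○
○○●●○○○
○●○○●○○
^○●○●○○
●●○○○○○
○○○○○○○
t=23: ○○○○○○○
○○○○○○○
○○○○○○○
○○●●○○○
○●○○●○○
●>●○●○○
●●○○○○○
○○○○○○○
t=24: ○○○○○○○
○○○○○○○
○○○○○○○
○○●●○○○
○●○○●○○
●●●○●○○
●v○○○○○
○○○○○○○
t=25: ○○○○○○○
○○○○○○○
○○○○○○○
○○●●○○○
○●○○●○○
●●●○●○○
●○>○○○○
○○○○○○○
t=26: ○○○○○○○
○○○○○○○
○○○○○○○
○○●●○○○
○●○○●○○
●●●○●○○
●○●○○○○
○○v○○○○
t=27: ○○○○○○○
○○○○○○○
○○○○○○○
○○●●○○○
○●○○●○○
●●●○●○○
●○●○○○○
○<●○○○○
t=28: ○○○○○○○
○○○○○○○
○○○○○○○
○○●●○○○
○●○○●○○
●●●○●○○
●^●○○○○
○●●○○○○
t=29: ○○○○○○○
○○○○○○○
○○○○○○○
○○●●○○○
○●○○●○○
●●●○●○○
●●>○○○○
○●●○○○○
t=30: ○○○○○○○
○○○○○○○
○○○○○○○
○○●●○○○
○●○○●○○
●●^○●○○
●●○○○○○
○●●○○○○
t=31: ○○○○○○○
○○○○○○○
○○○○○○○
○○●●○○○
○●○○●○○
●<○○●○○
●●○○○○○
○●●○○○○
t=32: ○○○○○○○
○○○○○○○
○○○○○○○
○○●●○○○
○●○○●○○
●○○○●○○
●v○○○○○
○●●○○○○
t=33: ○○○○○○○
○○○○○○○
○○○○○○○
○○●●○○○
○●○○●○○
●○○○●○○
●○>○○○○
○●●○○○○
t=34: ○○○○○○○
○○○○○○○
○○○○○○○
○○●●○○○
○●○○●○○
●○○○●○○
●○●○○○○
○●v○○○○
t=35: ○○○○○○○
○○○○○○○
○○○○○○○
○○●●○○○
○●○○●○○
●○○○●○○
●○●○○○○
○●○>○○○
t=36: ○○○v○○○
○○○○○○○
○○○○○○○
○○●●○○○
○●○○●○○
●○○○●○○
●○●○○○○
○●○●○○○
t=37: ○○<●○○○
○○○○○○○
○○○○○○○
○○●●○○○
○●○○●○○
●○○○●○○
●○●○○○○
○●○●○○○
t=38: ○○●●○○○
○○○○○○○
○○○○○○○
○○●●○○○
○●○○●○○
●○○○●○○
●○●○○○○
○●^●○○○
t=39: ○○●●○○○
○○○○○○○
○○○○○○○
○○●●○○○
○●○○●○○
●○○○●○○
●○●○○○○
○●●>○○○
t=40: ○○●●○○○
○○○○○○○
○○○○○○○
○○●●○○○
○●○○●○○
●○○○●○○
●○●^○○○
○●●○○○○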